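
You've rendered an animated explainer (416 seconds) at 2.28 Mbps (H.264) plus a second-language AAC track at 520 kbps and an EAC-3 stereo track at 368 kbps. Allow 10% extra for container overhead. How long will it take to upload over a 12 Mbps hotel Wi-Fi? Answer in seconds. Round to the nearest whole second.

121 seconds

Audio total: 520 + 368 = 888 kbps = 0.888 Mbps.
Total bitrate: 3.168 Mbps.
File: 3.168 Mbps × 416 s = 1317.9 Mb.
With 10% container overhead: ×1.10. → 1449.7 Mb.
At 12 Mbps: 1449.7 / 12 = 120.8 s ≈ 121 seconds.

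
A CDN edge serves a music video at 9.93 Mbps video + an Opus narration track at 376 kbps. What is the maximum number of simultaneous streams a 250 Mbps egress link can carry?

24

Audio: 376 kbps = 0.376 Mbps.
Per-viewer media rate: 10.306 Mbps.
250 Mbps = 250.0 Mbps; 250.0 / 10.306 = 24.26 → 24 viewers.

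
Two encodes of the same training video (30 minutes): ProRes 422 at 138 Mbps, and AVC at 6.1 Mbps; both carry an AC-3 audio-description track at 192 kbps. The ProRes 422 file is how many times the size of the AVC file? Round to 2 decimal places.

30 min = 1800 s
Audio: 192 kbps = 0.192 Mbps.
ProRes 422: 138.192 Mbps × 1800 s = 248745.6 Mb = 31.093 GB.
AVC: 6.292 Mbps × 1800 s = 11325.6 Mb = 1.416 GB.
Ratio: 31.093 / 1.416 = 21.963.

21.96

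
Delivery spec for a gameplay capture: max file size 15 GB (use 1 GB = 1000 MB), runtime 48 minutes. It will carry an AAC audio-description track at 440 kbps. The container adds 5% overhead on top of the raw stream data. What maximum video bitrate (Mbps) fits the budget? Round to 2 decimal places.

39.24 Mbps

Budget: 15 GB = 120000.0 Mb.
Stream payload after overhead: 120000.0 / 1.05 = 114285.7 Mb.
48 min = 2880 s
Total bitrate budget: 114285.7 Mb / 2880 s = 39.683 Mbps.
Audio: 440 kbps = 0.440 Mbps.
Video: 39.683 − 0.440 = 39.243 Mbps.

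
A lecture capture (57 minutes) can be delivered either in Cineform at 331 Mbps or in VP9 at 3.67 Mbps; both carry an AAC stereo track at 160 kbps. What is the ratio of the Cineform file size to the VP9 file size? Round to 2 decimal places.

86.46

57 min = 3420 s
Audio: 160 kbps = 0.160 Mbps.
Cineform: 331.160 Mbps × 3420 s = 1132567.2 Mb = 141.571 GB.
VP9: 3.830 Mbps × 3420 s = 13098.6 Mb = 1.637 GB.
Ratio: 141.571 / 1.637 = 86.465.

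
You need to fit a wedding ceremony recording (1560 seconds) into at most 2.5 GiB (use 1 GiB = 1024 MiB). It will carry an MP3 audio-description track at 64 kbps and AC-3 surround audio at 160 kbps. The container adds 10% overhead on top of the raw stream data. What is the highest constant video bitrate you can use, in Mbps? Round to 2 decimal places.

12.29 Mbps

Budget: 2.5 GiB = 21474.8 Mb.
Stream payload after overhead: 21474.8 / 1.10 = 19522.6 Mb.
Total bitrate budget: 19522.6 Mb / 1560 s = 12.514 Mbps.
Audio total: 64 + 160 = 224 kbps = 0.224 Mbps.
Video: 12.514 − 0.224 = 12.290 Mbps.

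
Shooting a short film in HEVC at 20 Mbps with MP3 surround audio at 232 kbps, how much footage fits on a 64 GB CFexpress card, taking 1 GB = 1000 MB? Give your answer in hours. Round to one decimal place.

7.0 hours

Audio: 232 kbps = 0.232 Mbps.
Total bitrate: 20 + 0.232 = 20.232 Mbps.
Capacity: 64 GB = 512,000 Mb.
Recording time: 512,000 / 20.232 = 25,306 s ≈ 7.03 hours.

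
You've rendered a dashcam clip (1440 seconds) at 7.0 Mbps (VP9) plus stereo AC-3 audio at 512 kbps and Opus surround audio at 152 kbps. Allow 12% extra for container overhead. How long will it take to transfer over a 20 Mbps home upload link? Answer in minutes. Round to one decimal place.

Audio total: 512 + 152 = 664 kbps = 0.664 Mbps.
Total bitrate: 7.664 Mbps.
File: 7.664 Mbps × 1440 s = 11036.2 Mb.
With 12% container overhead: ×1.12. → 12360.5 Mb.
At 20 Mbps: 12360.5 / 20 = 618.0 s ≈ 10.3 minutes.

10.3 minutes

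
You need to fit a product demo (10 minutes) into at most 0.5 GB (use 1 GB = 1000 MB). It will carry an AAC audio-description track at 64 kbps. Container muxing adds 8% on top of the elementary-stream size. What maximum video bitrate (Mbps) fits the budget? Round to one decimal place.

6.1 Mbps

Budget: 0.5 GB = 4000.0 Mb.
Stream payload after overhead: 4000.0 / 1.08 = 3703.7 Mb.
10 min = 600 s
Total bitrate budget: 3703.7 Mb / 600 s = 6.173 Mbps.
Audio: 64 kbps = 0.064 Mbps.
Video: 6.173 − 0.064 = 6.109 Mbps.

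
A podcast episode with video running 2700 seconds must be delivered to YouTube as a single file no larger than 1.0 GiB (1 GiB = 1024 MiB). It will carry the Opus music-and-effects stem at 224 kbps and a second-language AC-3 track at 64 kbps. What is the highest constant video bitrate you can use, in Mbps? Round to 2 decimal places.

2.89 Mbps

Budget: 1.0 GiB = 8589.9 Mb.
Total bitrate budget: 8589.9 Mb / 2700 s = 3.181 Mbps.
Audio total: 224 + 64 = 288 kbps = 0.288 Mbps.
Video: 3.181 − 0.288 = 2.893 Mbps.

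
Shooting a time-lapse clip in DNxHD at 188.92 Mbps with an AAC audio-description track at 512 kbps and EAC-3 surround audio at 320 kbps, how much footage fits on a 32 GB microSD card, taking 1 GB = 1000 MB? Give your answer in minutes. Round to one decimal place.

Audio total: 512 + 320 = 832 kbps = 0.832 Mbps.
Total bitrate: 188.92 + 0.832 = 189.752 Mbps.
Capacity: 32 GB = 256,000 Mb.
Recording time: 256,000 / 189.752 = 1,349 s ≈ 22.5 minutes.

22.5 minutes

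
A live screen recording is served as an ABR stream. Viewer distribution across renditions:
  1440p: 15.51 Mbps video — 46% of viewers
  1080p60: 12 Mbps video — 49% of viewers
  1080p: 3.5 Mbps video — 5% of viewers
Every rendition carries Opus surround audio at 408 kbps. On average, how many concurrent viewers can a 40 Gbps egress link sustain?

2941

Audio: 408 kbps = 0.408 Mbps.
Average per-viewer bitrate: 0.46×15.918 + 0.49×12.408 + 0.05×3.908 = 13.598 Mbps.
40 Gbps = 40,000 Mbps; 40,000 / 13.598 = 2941.70 → 2941.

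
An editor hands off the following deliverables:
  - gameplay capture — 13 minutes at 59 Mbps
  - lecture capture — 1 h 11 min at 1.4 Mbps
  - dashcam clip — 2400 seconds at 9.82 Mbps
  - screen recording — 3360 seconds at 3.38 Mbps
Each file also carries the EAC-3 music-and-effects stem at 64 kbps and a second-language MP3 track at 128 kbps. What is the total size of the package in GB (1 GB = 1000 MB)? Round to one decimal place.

Audio total: 64 + 128 = 192 kbps = 0.192 Mbps.
gameplay capture: 59.192 Mbps × 780 s = 46169.8 Mb
lecture capture: 1.592 Mbps × 4260 s = 6781.9 Mb
dashcam clip: 10.012 Mbps × 2400 s = 24028.8 Mb
screen recording: 3.572 Mbps × 3360 s = 12001.9 Mb
Total: 88982.4 Mb = 11122.8 MB.
= 11.12 GB.

11.1 GB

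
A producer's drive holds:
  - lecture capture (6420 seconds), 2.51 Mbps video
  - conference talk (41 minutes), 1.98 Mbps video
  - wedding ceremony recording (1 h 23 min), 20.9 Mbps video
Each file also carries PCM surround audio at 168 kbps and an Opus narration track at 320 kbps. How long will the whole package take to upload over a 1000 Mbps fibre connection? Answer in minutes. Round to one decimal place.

2.2 minutes

Audio total: 168 + 320 = 488 kbps = 0.488 Mbps.
lecture capture: 2.998 Mbps × 6420 s = 19247.2 Mb
conference talk: 2.468 Mbps × 2460 s = 6071.3 Mb
wedding ceremony recording: 21.388 Mbps × 4980 s = 106512.2 Mb
Total: 131830.7 Mb = 16478.8 MB.
At 1000 Mbps: 131830.7 / 1000 = 132 s ≈ 2.2 minutes.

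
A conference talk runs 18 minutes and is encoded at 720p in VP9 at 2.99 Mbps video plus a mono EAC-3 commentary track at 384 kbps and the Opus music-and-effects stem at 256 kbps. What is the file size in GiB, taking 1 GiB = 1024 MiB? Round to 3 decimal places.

18 min = 1080 s
Audio total: 384 + 256 = 640 kbps = 0.640 Mbps.
Total bitrate: 2.99 + 0.640 = 3.630 Mbps.
Stream data: 3.630 Mbps × 1080 s = 3920.4 Mb.
3,920 Mb = 490,050,000 bytes ÷ 1,073,741,824 = 0.4564 GiB.

0.456 GiB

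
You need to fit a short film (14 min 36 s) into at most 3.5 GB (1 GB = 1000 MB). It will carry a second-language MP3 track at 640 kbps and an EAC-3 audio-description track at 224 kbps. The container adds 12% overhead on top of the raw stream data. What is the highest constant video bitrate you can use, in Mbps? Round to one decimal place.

Budget: 3.5 GB = 28000.0 Mb.
Stream payload after overhead: 28000.0 / 1.12 = 25000.0 Mb.
14 min 36 s = 876 s
Total bitrate budget: 25000.0 Mb / 876 s = 28.539 Mbps.
Audio total: 640 + 224 = 864 kbps = 0.864 Mbps.
Video: 28.539 − 0.864 = 27.675 Mbps.

27.7 Mbps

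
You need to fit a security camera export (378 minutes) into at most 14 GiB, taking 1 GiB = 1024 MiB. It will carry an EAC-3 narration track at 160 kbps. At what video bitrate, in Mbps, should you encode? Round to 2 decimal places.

5.14 Mbps

Budget: 14 GiB = 120259.1 Mb.
378 min = 22680 s
Total bitrate budget: 120259.1 Mb / 22680 s = 5.302 Mbps.
Audio: 160 kbps = 0.160 Mbps.
Video: 5.302 − 0.160 = 5.142 Mbps.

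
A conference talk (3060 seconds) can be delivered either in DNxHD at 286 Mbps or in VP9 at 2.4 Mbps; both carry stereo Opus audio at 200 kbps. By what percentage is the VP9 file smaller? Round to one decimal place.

99.1%

Audio: 200 kbps = 0.200 Mbps.
DNxHD: 286.200 Mbps × 3060 s = 875772.0 Mb = 101.953 GiB.
VP9: 2.600 Mbps × 3060 s = 7956.0 Mb = 0.926 GiB.
Reduction: (1 − 0.926/101.953) × 100 = 99.09%.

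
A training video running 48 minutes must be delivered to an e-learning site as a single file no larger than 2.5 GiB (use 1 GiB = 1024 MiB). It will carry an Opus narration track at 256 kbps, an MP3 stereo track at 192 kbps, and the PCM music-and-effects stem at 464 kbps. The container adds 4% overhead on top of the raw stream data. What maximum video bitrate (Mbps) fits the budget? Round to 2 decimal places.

Budget: 2.5 GiB = 21474.8 Mb.
Stream payload after overhead: 21474.8 / 1.04 = 20648.9 Mb.
48 min = 2880 s
Total bitrate budget: 20648.9 Mb / 2880 s = 7.170 Mbps.
Audio total: 256 + 192 + 464 = 912 kbps = 0.912 Mbps.
Video: 7.170 − 0.912 = 6.258 Mbps.

6.26 Mbps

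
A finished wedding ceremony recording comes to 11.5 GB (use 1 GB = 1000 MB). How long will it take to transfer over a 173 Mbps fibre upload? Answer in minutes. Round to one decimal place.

File: 11.5 GB = 92000.0 Mb.
At 173 Mbps: 92000.0 / 173 = 531.8 s ≈ 8.86 minutes.

8.9 minutes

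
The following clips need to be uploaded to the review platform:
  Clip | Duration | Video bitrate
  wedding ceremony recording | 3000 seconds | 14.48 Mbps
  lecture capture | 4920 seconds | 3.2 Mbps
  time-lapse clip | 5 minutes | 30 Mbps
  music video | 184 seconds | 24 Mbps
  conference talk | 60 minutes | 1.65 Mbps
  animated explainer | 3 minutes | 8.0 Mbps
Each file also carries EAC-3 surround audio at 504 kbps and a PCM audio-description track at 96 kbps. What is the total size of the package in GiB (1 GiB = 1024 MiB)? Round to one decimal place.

10.2 GiB

Audio total: 504 + 96 = 600 kbps = 0.600 Mbps.
wedding ceremony recording: 15.080 Mbps × 3000 s = 45240.0 Mb
lecture capture: 3.800 Mbps × 4920 s = 18696.0 Mb
time-lapse clip: 30.600 Mbps × 300 s = 9180.0 Mb
music video: 24.600 Mbps × 184 s = 4526.4 Mb
conference talk: 2.250 Mbps × 3600 s = 8100.0 Mb
animated explainer: 8.600 Mbps × 180 s = 1548.0 Mb
Total: 87290.4 Mb = 10911.3 MB.
= 10.16 GiB.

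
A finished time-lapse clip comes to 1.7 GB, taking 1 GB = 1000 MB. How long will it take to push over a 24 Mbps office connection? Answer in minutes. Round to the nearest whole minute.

File: 1.7 GB = 13600.0 Mb.
At 24 Mbps: 13600.0 / 24 = 566.7 s ≈ 9.44 minutes.

9 minutes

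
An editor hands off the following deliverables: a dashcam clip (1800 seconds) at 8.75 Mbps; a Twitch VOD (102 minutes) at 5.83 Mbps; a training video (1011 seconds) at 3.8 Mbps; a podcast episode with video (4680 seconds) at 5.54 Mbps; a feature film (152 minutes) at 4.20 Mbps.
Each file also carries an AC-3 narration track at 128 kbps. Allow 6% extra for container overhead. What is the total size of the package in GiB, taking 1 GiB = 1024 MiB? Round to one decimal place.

15.1 GiB

Audio: 128 kbps = 0.128 Mbps.
dashcam clip: 8.878 Mbps × 1800 s × 1.06 = 16939.2 Mb
Twitch VOD: 5.958 Mbps × 6120 s × 1.06 = 38650.7 Mb
training video: 3.928 Mbps × 1011 s × 1.06 = 4209.5 Mb
podcast episode with video: 5.668 Mbps × 4680 s × 1.06 = 28117.8 Mb
feature film: 4.328 Mbps × 9120 s × 1.06 = 41839.6 Mb
Total: 129756.9 Mb = 16219.6 MB.
= 15.11 GiB.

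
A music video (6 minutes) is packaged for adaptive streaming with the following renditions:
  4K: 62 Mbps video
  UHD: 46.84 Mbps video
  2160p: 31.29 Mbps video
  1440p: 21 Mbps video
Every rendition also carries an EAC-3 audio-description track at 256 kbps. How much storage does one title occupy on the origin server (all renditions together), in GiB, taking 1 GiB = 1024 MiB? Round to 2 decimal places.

6.80 GiB

6 min = 360 s
Audio: 256 kbps = 0.256 Mbps.
Sum of rendition bitrates: (62+0.256) + (46.84+0.256) + (31.29+0.256) + (21+0.256) = 162.154 Mbps.
× 360 s = 58,375 Mb = 7,297 MB = 6.796 GiB.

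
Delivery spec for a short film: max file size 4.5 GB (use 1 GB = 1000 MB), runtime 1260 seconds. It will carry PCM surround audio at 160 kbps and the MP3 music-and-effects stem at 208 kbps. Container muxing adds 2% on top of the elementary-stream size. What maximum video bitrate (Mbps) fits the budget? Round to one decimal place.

27.6 Mbps

Budget: 4.5 GB = 36000.0 Mb.
Stream payload after overhead: 36000.0 / 1.02 = 35294.1 Mb.
Total bitrate budget: 35294.1 Mb / 1260 s = 28.011 Mbps.
Audio total: 160 + 208 = 368 kbps = 0.368 Mbps.
Video: 28.011 − 0.368 = 27.643 Mbps.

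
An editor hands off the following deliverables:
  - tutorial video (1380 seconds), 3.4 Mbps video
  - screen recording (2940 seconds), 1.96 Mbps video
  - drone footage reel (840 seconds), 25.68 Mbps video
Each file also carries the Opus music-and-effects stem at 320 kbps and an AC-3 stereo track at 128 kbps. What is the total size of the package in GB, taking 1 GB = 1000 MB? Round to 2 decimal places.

Audio total: 320 + 128 = 448 kbps = 0.448 Mbps.
tutorial video: 3.848 Mbps × 1380 s = 5310.2 Mb
screen recording: 2.408 Mbps × 2940 s = 7079.5 Mb
drone footage reel: 26.128 Mbps × 840 s = 21947.5 Mb
Total: 34337.3 Mb = 4292.2 MB.
= 4.292 GB.

4.29 GB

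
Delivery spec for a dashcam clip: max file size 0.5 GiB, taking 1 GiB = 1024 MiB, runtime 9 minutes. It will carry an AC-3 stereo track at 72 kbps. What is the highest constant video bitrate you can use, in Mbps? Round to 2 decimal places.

Budget: 0.5 GiB = 4295.0 Mb.
9 min = 540 s
Total bitrate budget: 4295.0 Mb / 540 s = 7.954 Mbps.
Audio: 72 kbps = 0.072 Mbps.
Video: 7.954 − 0.072 = 7.882 Mbps.

7.88 Mbps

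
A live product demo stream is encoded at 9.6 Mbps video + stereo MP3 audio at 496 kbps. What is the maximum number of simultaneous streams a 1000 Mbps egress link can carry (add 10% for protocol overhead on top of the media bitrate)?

Audio: 496 kbps = 0.496 Mbps.
Per-viewer media rate: 10.096 Mbps.
On the wire with 10% overhead: 11.106 Mbps.
1000 Mbps = 1,000 Mbps; 1,000 / 11.106 = 90.04 → 90 viewers.

90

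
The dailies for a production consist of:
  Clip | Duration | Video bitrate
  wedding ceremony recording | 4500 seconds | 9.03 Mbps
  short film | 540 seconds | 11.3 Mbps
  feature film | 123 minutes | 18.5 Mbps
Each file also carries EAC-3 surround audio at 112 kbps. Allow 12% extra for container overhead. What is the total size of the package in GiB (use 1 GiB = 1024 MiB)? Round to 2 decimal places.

Audio: 112 kbps = 0.112 Mbps.
wedding ceremony recording: 9.142 Mbps × 4500 s × 1.12 = 46075.7 Mb
short film: 11.412 Mbps × 540 s × 1.12 = 6902.0 Mb
feature film: 18.612 Mbps × 7380 s × 1.12 = 153839.3 Mb
Total: 206817.0 Mb = 25852.1 MB.
= 24.08 GiB.

24.08 GiB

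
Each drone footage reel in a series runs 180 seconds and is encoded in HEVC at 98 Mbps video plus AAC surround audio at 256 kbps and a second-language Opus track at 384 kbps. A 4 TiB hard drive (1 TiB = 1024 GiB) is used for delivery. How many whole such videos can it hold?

1981

Audio total: 256 + 384 = 640 kbps = 0.640 Mbps.
Total bitrate: 98.640 Mbps.
Per item: 98.640 Mbps × 180 s = 17,755 Mb = 2,219 MB.
Capacity: 4 TiB = 35,184,372 Mb; 1981.64 items → 1981 complete.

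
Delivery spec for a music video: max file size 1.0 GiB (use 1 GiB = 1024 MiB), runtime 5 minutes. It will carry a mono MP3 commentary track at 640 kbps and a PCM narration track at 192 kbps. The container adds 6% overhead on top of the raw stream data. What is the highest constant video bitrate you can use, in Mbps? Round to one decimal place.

Budget: 1.0 GiB = 8589.9 Mb.
Stream payload after overhead: 8589.9 / 1.06 = 8103.7 Mb.
5 min = 300 s
Total bitrate budget: 8103.7 Mb / 300 s = 27.012 Mbps.
Audio total: 640 + 192 = 832 kbps = 0.832 Mbps.
Video: 27.012 − 0.832 = 26.180 Mbps.

26.2 Mbps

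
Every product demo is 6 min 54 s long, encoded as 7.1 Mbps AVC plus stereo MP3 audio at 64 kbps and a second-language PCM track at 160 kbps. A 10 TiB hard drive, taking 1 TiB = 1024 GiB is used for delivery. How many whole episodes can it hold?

6 min 54 s = 414 s
Audio total: 64 + 160 = 224 kbps = 0.224 Mbps.
Total bitrate: 7.324 Mbps.
Per item: 7.324 Mbps × 414 s = 3,032 Mb = 379.0 MB.
Capacity: 10 TiB = 87,960,930 Mb; 29009.56 items → 29009 complete.

29009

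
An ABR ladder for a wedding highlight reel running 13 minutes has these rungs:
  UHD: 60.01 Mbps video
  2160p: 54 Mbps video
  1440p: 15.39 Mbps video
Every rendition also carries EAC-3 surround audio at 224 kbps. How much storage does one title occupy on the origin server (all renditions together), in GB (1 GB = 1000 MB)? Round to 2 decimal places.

12.68 GB

13 min = 780 s
Audio: 224 kbps = 0.224 Mbps.
Sum of rendition bitrates: (60.01+0.224) + (54+0.224) + (15.39+0.224) = 130.072 Mbps.
× 780 s = 101,456 Mb = 12,682 MB = 12.68 GB.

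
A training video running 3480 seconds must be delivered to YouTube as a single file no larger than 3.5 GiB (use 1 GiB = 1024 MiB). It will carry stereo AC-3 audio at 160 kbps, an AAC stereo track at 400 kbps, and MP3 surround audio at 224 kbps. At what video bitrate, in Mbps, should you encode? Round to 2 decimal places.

Budget: 3.5 GiB = 30064.8 Mb.
Total bitrate budget: 30064.8 Mb / 3480 s = 8.639 Mbps.
Audio total: 160 + 400 + 224 = 784 kbps = 0.784 Mbps.
Video: 8.639 − 0.784 = 7.855 Mbps.

7.86 Mbps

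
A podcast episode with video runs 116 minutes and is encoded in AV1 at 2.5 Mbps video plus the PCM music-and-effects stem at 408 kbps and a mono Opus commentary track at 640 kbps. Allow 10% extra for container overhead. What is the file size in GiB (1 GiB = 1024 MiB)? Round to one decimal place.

3.2 GiB

116 min = 6960 s
Audio total: 408 + 640 = 1048 kbps = 1.048 Mbps.
Total bitrate: 2.5 + 1.048 = 3.548 Mbps.
Stream data: 3.548 Mbps × 6960 s = 24694.1 Mb.
With 10% container overhead: ×1.10.
27,163 Mb = 3,395,436,000 bytes ÷ 1,073,741,824 = 3.162 GiB.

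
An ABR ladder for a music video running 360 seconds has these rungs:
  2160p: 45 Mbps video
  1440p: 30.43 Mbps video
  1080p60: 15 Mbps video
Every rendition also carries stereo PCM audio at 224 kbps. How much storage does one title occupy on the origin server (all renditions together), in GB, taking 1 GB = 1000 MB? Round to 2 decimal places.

4.10 GB

Audio: 224 kbps = 0.224 Mbps.
Sum of rendition bitrates: (45+0.224) + (30.43+0.224) + (15+0.224) = 91.102 Mbps.
× 360 s = 32,797 Mb = 4,100 MB = 4.100 GB.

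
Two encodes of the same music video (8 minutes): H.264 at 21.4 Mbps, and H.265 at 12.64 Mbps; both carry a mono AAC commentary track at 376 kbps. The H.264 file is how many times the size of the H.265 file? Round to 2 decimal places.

8 min = 480 s
Audio: 376 kbps = 0.376 Mbps.
H.264: 21.776 Mbps × 480 s = 10452.5 Mb = 1.307 GB.
H.265: 13.016 Mbps × 480 s = 6247.7 Mb = 0.781 GB.
Ratio: 1.307 / 0.781 = 1.673.

1.67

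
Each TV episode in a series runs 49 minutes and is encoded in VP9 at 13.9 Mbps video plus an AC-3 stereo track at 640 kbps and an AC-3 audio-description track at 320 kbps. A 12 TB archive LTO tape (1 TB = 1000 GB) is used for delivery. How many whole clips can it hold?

49 min = 2940 s
Audio total: 640 + 320 = 960 kbps = 0.960 Mbps.
Total bitrate: 14.860 Mbps.
Per item: 14.860 Mbps × 2940 s = 43,688 Mb = 5,461 MB.
Capacity: 12 TB = 96,000,000 Mb; 2197.38 items → 2197 complete.

2197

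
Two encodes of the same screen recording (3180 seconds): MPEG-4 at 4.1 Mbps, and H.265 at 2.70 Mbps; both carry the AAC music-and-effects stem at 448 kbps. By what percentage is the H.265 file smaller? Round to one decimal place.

30.8%

Audio: 448 kbps = 0.448 Mbps.
MPEG-4: 4.548 Mbps × 3180 s = 14462.6 Mb = 1.684 GiB.
H.265: 3.148 Mbps × 3180 s = 10010.6 Mb = 1.165 GiB.
Reduction: (1 − 1.165/1.684) × 100 = 30.78%.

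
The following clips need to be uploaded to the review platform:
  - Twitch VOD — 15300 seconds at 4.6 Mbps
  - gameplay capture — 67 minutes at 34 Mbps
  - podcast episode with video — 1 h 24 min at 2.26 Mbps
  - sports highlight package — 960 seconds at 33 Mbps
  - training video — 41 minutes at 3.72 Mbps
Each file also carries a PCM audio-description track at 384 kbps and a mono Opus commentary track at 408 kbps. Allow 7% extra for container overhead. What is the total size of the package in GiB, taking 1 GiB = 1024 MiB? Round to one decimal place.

Audio total: 384 + 408 = 792 kbps = 0.792 Mbps.
Twitch VOD: 5.392 Mbps × 15300 s × 1.07 = 88272.4 Mb
gameplay capture: 34.792 Mbps × 4020 s × 1.07 = 149654.3 Mb
podcast episode with video: 3.052 Mbps × 5040 s × 1.07 = 16458.8 Mb
sports highlight package: 33.792 Mbps × 960 s × 1.07 = 34711.1 Mb
training video: 4.512 Mbps × 2460 s × 1.07 = 11876.5 Mb
Total: 300973.2 Mb = 37621.6 MB.
= 35.04 GiB.

35.0 GiB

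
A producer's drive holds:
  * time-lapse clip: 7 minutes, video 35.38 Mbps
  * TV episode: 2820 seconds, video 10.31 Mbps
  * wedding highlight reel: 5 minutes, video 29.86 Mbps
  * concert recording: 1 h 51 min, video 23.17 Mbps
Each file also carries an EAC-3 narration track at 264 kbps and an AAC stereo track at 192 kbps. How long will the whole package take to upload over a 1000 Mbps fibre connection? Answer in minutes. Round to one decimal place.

Audio total: 264 + 192 = 456 kbps = 0.456 Mbps.
time-lapse clip: 35.836 Mbps × 420 s = 15051.1 Mb
TV episode: 10.766 Mbps × 2820 s = 30360.1 Mb
wedding highlight reel: 30.316 Mbps × 300 s = 9094.8 Mb
concert recording: 23.626 Mbps × 6660 s = 157349.2 Mb
Total: 211855.2 Mb = 26481.9 MB.
At 1000 Mbps: 211855.2 / 1000 = 212 s ≈ 3.53 minutes.

3.5 minutes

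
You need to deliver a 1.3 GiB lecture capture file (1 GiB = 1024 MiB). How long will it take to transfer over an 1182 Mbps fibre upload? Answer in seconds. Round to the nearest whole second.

9 seconds

File: 1.3 GiB = 11166.9 Mb.
At 1182 Mbps: 11166.9 / 1182 = 9.4 s ≈ 9.45 seconds.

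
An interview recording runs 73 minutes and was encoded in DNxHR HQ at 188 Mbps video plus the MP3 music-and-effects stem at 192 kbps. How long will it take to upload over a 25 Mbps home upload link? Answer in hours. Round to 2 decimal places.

73 min = 4380 s
Audio: 192 kbps = 0.192 Mbps.
Total bitrate: 188.192 Mbps.
File: 188.192 Mbps × 4380 s = 824281.0 Mb.
At 25 Mbps: 824281.0 / 25 = 32971.2 s ≈ 9.16 hours.

9.16 hours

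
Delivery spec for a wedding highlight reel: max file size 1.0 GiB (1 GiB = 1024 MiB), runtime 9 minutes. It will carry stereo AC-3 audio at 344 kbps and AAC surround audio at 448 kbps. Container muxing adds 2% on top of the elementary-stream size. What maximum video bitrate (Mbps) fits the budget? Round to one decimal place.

14.8 Mbps

Budget: 1.0 GiB = 8589.9 Mb.
Stream payload after overhead: 8589.9 / 1.02 = 8421.5 Mb.
9 min = 540 s
Total bitrate budget: 8421.5 Mb / 540 s = 15.595 Mbps.
Audio total: 344 + 448 = 792 kbps = 0.792 Mbps.
Video: 15.595 − 0.792 = 14.803 Mbps.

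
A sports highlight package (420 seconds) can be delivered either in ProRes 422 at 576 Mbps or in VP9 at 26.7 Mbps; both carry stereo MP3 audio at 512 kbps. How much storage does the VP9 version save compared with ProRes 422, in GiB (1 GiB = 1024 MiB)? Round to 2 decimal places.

Audio: 512 kbps = 0.512 Mbps.
ProRes 422: 576.512 Mbps × 420 s = 242135.0 Mb = 28.188 GiB.
VP9: 27.212 Mbps × 420 s = 11429.0 Mb = 1.331 GiB.
Saving: 28.188 − 1.331 = 26.858 GiB.

26.86 GiB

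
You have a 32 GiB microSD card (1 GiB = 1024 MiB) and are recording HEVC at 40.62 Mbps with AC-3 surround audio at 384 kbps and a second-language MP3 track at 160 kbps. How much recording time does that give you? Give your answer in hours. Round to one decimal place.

Audio total: 384 + 160 = 544 kbps = 0.544 Mbps.
Total bitrate: 40.62 + 0.544 = 41.164 Mbps.
Capacity: 32 GiB = 274,878 Mb.
Recording time: 274,878 / 41.164 = 6,678 s ≈ 1.85 hours.

1.9 hours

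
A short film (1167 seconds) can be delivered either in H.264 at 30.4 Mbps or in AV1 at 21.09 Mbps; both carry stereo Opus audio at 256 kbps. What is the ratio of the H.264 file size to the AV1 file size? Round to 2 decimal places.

Audio: 256 kbps = 0.256 Mbps.
H.264: 30.656 Mbps × 1167 s = 35775.6 Mb = 4.472 GB.
AV1: 21.346 Mbps × 1167 s = 24910.8 Mb = 3.114 GB.
Ratio: 4.472 / 3.114 = 1.436.

1.44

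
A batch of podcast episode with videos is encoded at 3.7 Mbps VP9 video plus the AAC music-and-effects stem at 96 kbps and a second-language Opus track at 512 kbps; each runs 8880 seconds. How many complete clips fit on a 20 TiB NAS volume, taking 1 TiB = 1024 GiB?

4598

Audio total: 96 + 512 = 608 kbps = 0.608 Mbps.
Total bitrate: 4.308 Mbps.
Per item: 4.308 Mbps × 8880 s = 38,255 Mb = 4,782 MB.
Capacity: 20 TiB = 175,921,860 Mb; 4598.66 items → 4598 complete.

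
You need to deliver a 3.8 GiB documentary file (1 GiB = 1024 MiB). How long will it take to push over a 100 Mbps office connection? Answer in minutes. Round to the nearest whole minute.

5 minutes

File: 3.8 GiB = 32641.8 Mb.
At 100 Mbps: 32641.8 / 100 = 326.4 s ≈ 5.44 minutes.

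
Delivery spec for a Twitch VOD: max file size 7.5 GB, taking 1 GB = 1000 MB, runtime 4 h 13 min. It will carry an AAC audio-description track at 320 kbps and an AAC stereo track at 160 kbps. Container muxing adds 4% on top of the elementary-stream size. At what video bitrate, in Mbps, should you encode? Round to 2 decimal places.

3.32 Mbps

Budget: 7.5 GB = 60000.0 Mb.
Stream payload after overhead: 60000.0 / 1.04 = 57692.3 Mb.
4 h 13 min = 253 min = 15180 s
Total bitrate budget: 57692.3 Mb / 15180 s = 3.801 Mbps.
Audio total: 320 + 160 = 480 kbps = 0.480 Mbps.
Video: 3.801 − 0.480 = 3.321 Mbps.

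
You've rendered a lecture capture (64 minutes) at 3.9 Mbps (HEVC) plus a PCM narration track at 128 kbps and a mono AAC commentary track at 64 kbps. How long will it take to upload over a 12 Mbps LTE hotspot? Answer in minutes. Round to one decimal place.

21.8 minutes

64 min = 3840 s
Audio total: 128 + 64 = 192 kbps = 0.192 Mbps.
Total bitrate: 4.092 Mbps.
File: 4.092 Mbps × 3840 s = 15713.3 Mb.
At 12 Mbps: 15713.3 / 12 = 1309.4 s ≈ 21.8 minutes.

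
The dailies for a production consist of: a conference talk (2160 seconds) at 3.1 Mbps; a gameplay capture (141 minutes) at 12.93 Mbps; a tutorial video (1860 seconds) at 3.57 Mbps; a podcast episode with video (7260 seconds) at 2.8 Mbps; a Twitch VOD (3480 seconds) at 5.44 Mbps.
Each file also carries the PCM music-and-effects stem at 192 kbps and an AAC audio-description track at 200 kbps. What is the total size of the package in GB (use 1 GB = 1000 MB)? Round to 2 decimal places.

Audio total: 192 + 200 = 392 kbps = 0.392 Mbps.
conference talk: 3.492 Mbps × 2160 s = 7542.7 Mb
gameplay capture: 13.322 Mbps × 8460 s = 112704.1 Mb
tutorial video: 3.962 Mbps × 1860 s = 7369.3 Mb
podcast episode with video: 3.192 Mbps × 7260 s = 23173.9 Mb
Twitch VOD: 5.832 Mbps × 3480 s = 20295.4 Mb
Total: 171085.4 Mb = 21385.7 MB.
= 21.39 GB.

21.39 GB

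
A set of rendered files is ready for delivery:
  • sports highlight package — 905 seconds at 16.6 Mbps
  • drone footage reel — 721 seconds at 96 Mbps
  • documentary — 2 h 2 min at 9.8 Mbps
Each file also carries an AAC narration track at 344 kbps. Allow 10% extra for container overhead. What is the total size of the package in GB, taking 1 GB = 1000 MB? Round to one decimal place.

Audio: 344 kbps = 0.344 Mbps.
sports highlight package: 16.944 Mbps × 905 s × 1.10 = 16867.8 Mb
drone footage reel: 96.344 Mbps × 721 s × 1.10 = 76410.4 Mb
documentary: 10.144 Mbps × 7320 s × 1.10 = 81679.5 Mb
Total: 174957.7 Mb = 21869.7 MB.
= 21.87 GB.

21.9 GB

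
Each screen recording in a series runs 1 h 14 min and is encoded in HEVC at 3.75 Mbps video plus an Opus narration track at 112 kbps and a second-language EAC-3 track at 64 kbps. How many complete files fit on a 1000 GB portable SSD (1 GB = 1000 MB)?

1 h 14 min = 74 min = 4440 s
Audio total: 112 + 64 = 176 kbps = 0.176 Mbps.
Total bitrate: 3.926 Mbps.
Per item: 3.926 Mbps × 4440 s = 17,431 Mb = 2,179 MB.
Capacity: 1000 GB = 8,000,000 Mb; 458.94 items → 458 complete.

458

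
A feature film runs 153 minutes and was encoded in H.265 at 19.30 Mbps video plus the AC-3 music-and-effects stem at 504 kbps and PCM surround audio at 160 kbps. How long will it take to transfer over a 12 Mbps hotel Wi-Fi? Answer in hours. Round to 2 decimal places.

4.24 hours

153 min = 9180 s
Audio total: 504 + 160 = 664 kbps = 0.664 Mbps.
Total bitrate: 19.964 Mbps.
File: 19.964 Mbps × 9180 s = 183269.5 Mb.
At 12 Mbps: 183269.5 / 12 = 15272.5 s ≈ 4.24 hours.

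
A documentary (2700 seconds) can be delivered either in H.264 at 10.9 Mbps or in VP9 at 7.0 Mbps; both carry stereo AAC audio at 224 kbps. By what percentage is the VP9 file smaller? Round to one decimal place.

35.1%

Audio: 224 kbps = 0.224 Mbps.
H.264: 11.124 Mbps × 2700 s = 30034.8 Mb = 3.754 GB.
VP9: 7.224 Mbps × 2700 s = 19504.8 Mb = 2.438 GB.
Reduction: (1 − 2.438/3.754) × 100 = 35.06%.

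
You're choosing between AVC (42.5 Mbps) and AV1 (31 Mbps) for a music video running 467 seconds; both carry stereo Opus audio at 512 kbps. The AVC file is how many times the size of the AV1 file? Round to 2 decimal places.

Audio: 512 kbps = 0.512 Mbps.
AVC: 43.012 Mbps × 467 s = 20086.6 Mb = 2.511 GB.
AV1: 31.512 Mbps × 467 s = 14716.1 Mb = 1.840 GB.
Ratio: 2.511 / 1.840 = 1.365.

1.36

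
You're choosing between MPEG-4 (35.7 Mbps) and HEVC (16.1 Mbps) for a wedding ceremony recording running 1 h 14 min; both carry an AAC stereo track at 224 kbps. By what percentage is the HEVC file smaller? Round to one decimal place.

1 h 14 min = 74 min = 4440 s
Audio: 224 kbps = 0.224 Mbps.
MPEG-4: 35.924 Mbps × 4440 s = 159502.6 Mb = 19.938 GB.
HEVC: 16.324 Mbps × 4440 s = 72478.6 Mb = 9.060 GB.
Reduction: (1 − 9.060/19.938) × 100 = 54.56%.

54.6%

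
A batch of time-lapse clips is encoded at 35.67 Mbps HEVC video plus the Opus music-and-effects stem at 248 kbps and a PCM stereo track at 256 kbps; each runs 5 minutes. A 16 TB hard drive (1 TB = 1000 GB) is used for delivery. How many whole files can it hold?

5 min = 300 s
Audio total: 248 + 256 = 504 kbps = 0.504 Mbps.
Total bitrate: 36.174 Mbps.
Per item: 36.174 Mbps × 300 s = 10,852 Mb = 1,357 MB.
Capacity: 16 TB = 128,000,000 Mb; 11794.84 items → 11794 complete.

11794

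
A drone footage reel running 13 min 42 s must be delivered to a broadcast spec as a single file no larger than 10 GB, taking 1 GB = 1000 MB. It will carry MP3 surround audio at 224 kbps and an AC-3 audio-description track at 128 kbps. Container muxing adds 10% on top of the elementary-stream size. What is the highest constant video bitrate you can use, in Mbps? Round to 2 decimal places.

Budget: 10 GB = 80000.0 Mb.
Stream payload after overhead: 80000.0 / 1.10 = 72727.3 Mb.
13 min 42 s = 822 s
Total bitrate budget: 72727.3 Mb / 822 s = 88.476 Mbps.
Audio total: 224 + 128 = 352 kbps = 0.352 Mbps.
Video: 88.476 − 0.352 = 88.124 Mbps.

88.12 Mbps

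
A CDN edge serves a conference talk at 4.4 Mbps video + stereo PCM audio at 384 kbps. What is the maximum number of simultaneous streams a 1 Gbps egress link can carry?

209

Audio: 384 kbps = 0.384 Mbps.
Per-viewer media rate: 4.784 Mbps.
1 Gbps = 1,000 Mbps; 1,000 / 4.784 = 209.03 → 209 viewers.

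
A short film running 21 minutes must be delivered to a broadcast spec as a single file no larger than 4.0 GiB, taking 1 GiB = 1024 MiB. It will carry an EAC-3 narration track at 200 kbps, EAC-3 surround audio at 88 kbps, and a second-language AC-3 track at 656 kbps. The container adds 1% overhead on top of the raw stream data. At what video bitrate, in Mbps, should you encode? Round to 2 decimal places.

26.06 Mbps

Budget: 4.0 GiB = 34359.7 Mb.
Stream payload after overhead: 34359.7 / 1.01 = 34019.5 Mb.
21 min = 1260 s
Total bitrate budget: 34019.5 Mb / 1260 s = 27.000 Mbps.
Audio total: 200 + 88 + 656 = 944 kbps = 0.944 Mbps.
Video: 27.000 − 0.944 = 26.056 Mbps.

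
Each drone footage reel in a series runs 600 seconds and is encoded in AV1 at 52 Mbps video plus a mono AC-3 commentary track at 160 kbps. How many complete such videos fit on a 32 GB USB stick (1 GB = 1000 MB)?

8

Audio: 160 kbps = 0.160 Mbps.
Total bitrate: 52.160 Mbps.
Per item: 52.160 Mbps × 600 s = 31,296 Mb = 3,912 MB.
Capacity: 32 GB = 256,000 Mb; 8.18 items → 8 complete.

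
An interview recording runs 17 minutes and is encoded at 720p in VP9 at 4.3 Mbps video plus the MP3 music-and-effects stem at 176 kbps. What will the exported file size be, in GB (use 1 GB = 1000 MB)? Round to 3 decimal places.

0.571 GB

17 min = 1020 s
Audio: 176 kbps = 0.176 Mbps.
Total bitrate: 4.3 + 0.176 = 4.476 Mbps.
Stream data: 4.476 Mbps × 1020 s = 4565.5 Mb.
4,566 Mb ÷ 8 = 570.7 MB → 0.5707 GB.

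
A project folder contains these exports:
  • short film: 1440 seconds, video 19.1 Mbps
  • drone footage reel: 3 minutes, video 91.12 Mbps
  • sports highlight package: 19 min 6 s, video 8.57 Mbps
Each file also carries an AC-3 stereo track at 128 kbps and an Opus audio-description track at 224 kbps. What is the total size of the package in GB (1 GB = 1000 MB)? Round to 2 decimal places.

Audio total: 128 + 224 = 352 kbps = 0.352 Mbps.
short film: 19.452 Mbps × 1440 s = 28010.9 Mb
drone footage reel: 91.472 Mbps × 180 s = 16465.0 Mb
sports highlight package: 8.922 Mbps × 1146 s = 10224.6 Mb
Total: 54700.5 Mb = 6837.6 MB.
= 6.838 GB.

6.84 GB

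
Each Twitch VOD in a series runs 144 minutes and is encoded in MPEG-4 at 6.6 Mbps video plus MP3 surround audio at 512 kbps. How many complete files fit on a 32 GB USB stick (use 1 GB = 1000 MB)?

144 min = 8640 s
Audio: 512 kbps = 0.512 Mbps.
Total bitrate: 7.112 Mbps.
Per item: 7.112 Mbps × 8640 s = 61,448 Mb = 7,681 MB.
Capacity: 32 GB = 256,000 Mb; 4.17 items → 4 complete.

4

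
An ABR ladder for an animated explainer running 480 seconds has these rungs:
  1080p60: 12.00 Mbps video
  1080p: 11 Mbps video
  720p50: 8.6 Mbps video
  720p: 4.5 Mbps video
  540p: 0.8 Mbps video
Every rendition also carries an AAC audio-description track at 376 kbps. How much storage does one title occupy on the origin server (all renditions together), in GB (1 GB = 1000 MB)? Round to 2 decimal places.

2.33 GB

Audio: 376 kbps = 0.376 Mbps.
Sum of rendition bitrates: (12.00+0.376) + (11+0.376) + (8.6+0.376) + (4.5+0.376) + (0.8+0.376) = 38.780 Mbps.
× 480 s = 18,614 Mb = 2,327 MB = 2.327 GB.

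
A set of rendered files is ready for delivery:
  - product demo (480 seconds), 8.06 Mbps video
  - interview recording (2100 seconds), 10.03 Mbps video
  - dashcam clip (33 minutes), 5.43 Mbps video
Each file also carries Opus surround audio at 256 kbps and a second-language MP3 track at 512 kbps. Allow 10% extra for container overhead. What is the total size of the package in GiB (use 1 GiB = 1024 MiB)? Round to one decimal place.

Audio total: 256 + 512 = 768 kbps = 0.768 Mbps.
product demo: 8.828 Mbps × 480 s × 1.10 = 4661.2 Mb
interview recording: 10.798 Mbps × 2100 s × 1.10 = 24943.4 Mb
dashcam clip: 6.198 Mbps × 1980 s × 1.10 = 13499.2 Mb
Total: 43103.8 Mb = 5388.0 MB.
= 5.018 GiB.

5.0 GiB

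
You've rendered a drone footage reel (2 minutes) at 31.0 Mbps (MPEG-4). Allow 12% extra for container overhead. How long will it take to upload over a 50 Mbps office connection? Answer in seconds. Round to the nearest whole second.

2 min = 120 s
File: 31.000 Mbps × 120 s = 3720.0 Mb.
With 12% container overhead: ×1.12. → 4166.4 Mb.
At 50 Mbps: 4166.4 / 50 = 83.3 s ≈ 83.3 seconds.

83 seconds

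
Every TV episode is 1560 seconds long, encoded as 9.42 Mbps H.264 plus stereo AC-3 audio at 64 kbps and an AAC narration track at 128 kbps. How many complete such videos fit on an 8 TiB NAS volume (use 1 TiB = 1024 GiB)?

4692

Audio total: 64 + 128 = 192 kbps = 0.192 Mbps.
Total bitrate: 9.612 Mbps.
Per item: 9.612 Mbps × 1560 s = 14,995 Mb = 1,874 MB.
Capacity: 8 TiB = 70,368,744 Mb; 4692.90 items → 4692 complete.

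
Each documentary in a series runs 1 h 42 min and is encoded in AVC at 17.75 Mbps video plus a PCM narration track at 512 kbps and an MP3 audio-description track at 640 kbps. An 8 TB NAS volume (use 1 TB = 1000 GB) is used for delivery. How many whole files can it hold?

553

1 h 42 min = 102 min = 6120 s
Audio total: 512 + 640 = 1152 kbps = 1.152 Mbps.
Total bitrate: 18.902 Mbps.
Per item: 18.902 Mbps × 6120 s = 115,680 Mb = 14,460 MB.
Capacity: 8 TB = 64,000,000 Mb; 553.25 items → 553 complete.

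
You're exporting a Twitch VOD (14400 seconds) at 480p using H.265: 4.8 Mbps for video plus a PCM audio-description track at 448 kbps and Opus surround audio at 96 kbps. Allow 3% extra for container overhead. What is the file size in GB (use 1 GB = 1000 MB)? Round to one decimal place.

Audio total: 448 + 96 = 544 kbps = 0.544 Mbps.
Total bitrate: 4.8 + 0.544 = 5.344 Mbps.
Stream data: 5.344 Mbps × 14400 s = 76953.6 Mb.
With 3% container overhead: ×1.03.
79,262 Mb ÷ 8 = 9,908 MB → 9.908 GB.

9.9 GB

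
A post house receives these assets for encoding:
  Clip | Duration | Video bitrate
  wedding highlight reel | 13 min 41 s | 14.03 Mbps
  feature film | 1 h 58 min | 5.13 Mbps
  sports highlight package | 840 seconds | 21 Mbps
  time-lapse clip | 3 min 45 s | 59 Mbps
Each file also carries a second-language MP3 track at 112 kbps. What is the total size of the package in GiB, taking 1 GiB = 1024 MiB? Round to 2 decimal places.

Audio: 112 kbps = 0.112 Mbps.
wedding highlight reel: 14.142 Mbps × 821 s = 11610.6 Mb
feature film: 5.242 Mbps × 7080 s = 37113.4 Mb
sports highlight package: 21.112 Mbps × 840 s = 17734.1 Mb
time-lapse clip: 59.112 Mbps × 225 s = 13300.2 Mb
Total: 79758.2 Mb = 9969.8 MB.
= 9.285 GiB.

9.29 GiB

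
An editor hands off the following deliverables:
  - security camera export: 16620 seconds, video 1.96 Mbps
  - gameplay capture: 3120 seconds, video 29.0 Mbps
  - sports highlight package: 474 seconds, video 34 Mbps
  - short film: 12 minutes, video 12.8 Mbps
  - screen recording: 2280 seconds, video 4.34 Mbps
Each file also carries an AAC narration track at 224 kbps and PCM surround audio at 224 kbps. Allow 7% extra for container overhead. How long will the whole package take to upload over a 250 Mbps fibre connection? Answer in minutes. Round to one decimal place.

Audio total: 224 + 224 = 448 kbps = 0.448 Mbps.
security camera export: 2.408 Mbps × 16620 s × 1.07 = 42822.4 Mb
gameplay capture: 29.448 Mbps × 3120 s × 1.07 = 98309.2 Mb
sports highlight package: 34.448 Mbps × 474 s × 1.07 = 17471.3 Mb
short film: 13.248 Mbps × 720 s × 1.07 = 10206.3 Mb
screen recording: 4.788 Mbps × 2280 s × 1.07 = 11680.8 Mb
Total: 180490.0 Mb = 22561.3 MB.
At 250 Mbps: 180490.0 / 250 = 722 s ≈ 12 minutes.

12.0 minutes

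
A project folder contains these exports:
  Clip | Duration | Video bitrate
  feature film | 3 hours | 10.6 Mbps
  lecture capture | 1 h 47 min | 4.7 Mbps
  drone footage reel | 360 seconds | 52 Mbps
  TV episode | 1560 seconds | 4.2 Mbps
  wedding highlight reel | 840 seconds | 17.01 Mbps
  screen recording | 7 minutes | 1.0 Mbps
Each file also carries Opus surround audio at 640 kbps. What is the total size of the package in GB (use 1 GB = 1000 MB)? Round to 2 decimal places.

24.71 GB

Audio: 640 kbps = 0.640 Mbps.
feature film: 11.240 Mbps × 10800 s = 121392.0 Mb
lecture capture: 5.340 Mbps × 6420 s = 34282.8 Mb
drone footage reel: 52.640 Mbps × 360 s = 18950.4 Mb
TV episode: 4.840 Mbps × 1560 s = 7550.4 Mb
wedding highlight reel: 17.650 Mbps × 840 s = 14826.0 Mb
screen recording: 1.640 Mbps × 420 s = 688.8 Mb
Total: 197690.4 Mb = 24711.3 MB.
= 24.71 GB.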